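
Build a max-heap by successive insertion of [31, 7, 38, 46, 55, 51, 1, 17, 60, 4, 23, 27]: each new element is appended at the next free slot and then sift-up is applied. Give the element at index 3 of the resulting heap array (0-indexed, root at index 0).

Insert 31:
  append 31 at index 0 → [31] (no swap needed)
Insert 7:
  append 7 at index 1 → [31, 7] (no swap needed)
Insert 38:
  append 38 at index 2 → [31, 7, 38]
  38 > parent 31 at index 0, swap → [38, 7, 31]
Insert 46:
  append 46 at index 3 → [38, 7, 31, 46]
  46 > parent 7 at index 1, swap → [38, 46, 31, 7]
  46 > parent 38 at index 0, swap → [46, 38, 31, 7]
Insert 55:
  append 55 at index 4 → [46, 38, 31, 7, 55]
  55 > parent 38 at index 1, swap → [46, 55, 31, 7, 38]
  55 > parent 46 at index 0, swap → [55, 46, 31, 7, 38]
Insert 51:
  append 51 at index 5 → [55, 46, 31, 7, 38, 51]
  51 > parent 31 at index 2, swap → [55, 46, 51, 7, 38, 31]
Insert 1:
  append 1 at index 6 → [55, 46, 51, 7, 38, 31, 1] (no swap needed)
Insert 17:
  append 17 at index 7 → [55, 46, 51, 7, 38, 31, 1, 17]
  17 > parent 7 at index 3, swap → [55, 46, 51, 17, 38, 31, 1, 7]
Insert 60:
  append 60 at index 8 → [55, 46, 51, 17, 38, 31, 1, 7, 60]
  60 > parent 17 at index 3, swap → [55, 46, 51, 60, 38, 31, 1, 7, 17]
  60 > parent 46 at index 1, swap → [55, 60, 51, 46, 38, 31, 1, 7, 17]
  60 > parent 55 at index 0, swap → [60, 55, 51, 46, 38, 31, 1, 7, 17]
Insert 4:
  append 4 at index 9 → [60, 55, 51, 46, 38, 31, 1, 7, 17, 4] (no swap needed)
Insert 23:
  append 23 at index 10 → [60, 55, 51, 46, 38, 31, 1, 7, 17, 4, 23] (no swap needed)
Insert 27:
  append 27 at index 11 → [60, 55, 51, 46, 38, 31, 1, 7, 17, 4, 23, 27] (no swap needed)
resulting array: [60, 55, 51, 46, 38, 31, 1, 7, 17, 4, 23, 27]

46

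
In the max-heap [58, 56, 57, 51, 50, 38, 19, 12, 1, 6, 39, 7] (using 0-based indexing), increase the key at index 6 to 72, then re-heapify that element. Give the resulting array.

[72, 56, 58, 51, 50, 38, 57, 12, 1, 6, 39, 7]

set index 6 from 19 to 72 → [58, 56, 57, 51, 50, 38, 72, 12, 1, 6, 39, 7]
72 > parent 57 at index 2, swap → [58, 56, 72, 51, 50, 38, 57, 12, 1, 6, 39, 7]
72 > parent 58 at index 0, swap → [72, 56, 58, 51, 50, 38, 57, 12, 1, 6, 39, 7]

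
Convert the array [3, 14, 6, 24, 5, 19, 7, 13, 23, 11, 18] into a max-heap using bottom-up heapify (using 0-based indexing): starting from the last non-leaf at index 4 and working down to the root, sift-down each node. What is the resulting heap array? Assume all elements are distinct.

[24, 23, 19, 14, 18, 6, 7, 13, 3, 11, 5]

sift down from index 4:
  5 vs larger child 18 at index 10, swap → [3, 14, 6, 24, 18, 19, 7, 13, 23, 11, 5]
sift down from index 3: already satisfies heap property
sift down from index 2:
  6 vs larger child 19 at index 5, swap → [3, 14, 19, 24, 18, 6, 7, 13, 23, 11, 5]
sift down from index 1:
  14 vs larger child 24 at index 3, swap → [3, 24, 19, 14, 18, 6, 7, 13, 23, 11, 5]
  14 vs larger child 23 at index 8, swap → [3, 24, 19, 23, 18, 6, 7, 13, 14, 11, 5]
sift down from index 0:
  3 vs larger child 24 at index 1, swap → [24, 3, 19, 23, 18, 6, 7, 13, 14, 11, 5]
  3 vs larger child 23 at index 3, swap → [24, 23, 19, 3, 18, 6, 7, 13, 14, 11, 5]
  3 vs larger child 14 at index 8, swap → [24, 23, 19, 14, 18, 6, 7, 13, 3, 11, 5]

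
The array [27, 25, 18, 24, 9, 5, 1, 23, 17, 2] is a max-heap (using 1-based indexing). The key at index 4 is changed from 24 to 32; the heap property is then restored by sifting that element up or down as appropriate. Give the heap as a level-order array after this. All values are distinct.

[32, 27, 18, 25, 9, 5, 1, 23, 17, 2]

set index 4 from 24 to 32 → [27, 25, 18, 32, 9, 5, 1, 23, 17, 2]
32 > parent 25 at index 2, swap → [27, 32, 18, 25, 9, 5, 1, 23, 17, 2]
32 > parent 27 at index 1, swap → [32, 27, 18, 25, 9, 5, 1, 23, 17, 2]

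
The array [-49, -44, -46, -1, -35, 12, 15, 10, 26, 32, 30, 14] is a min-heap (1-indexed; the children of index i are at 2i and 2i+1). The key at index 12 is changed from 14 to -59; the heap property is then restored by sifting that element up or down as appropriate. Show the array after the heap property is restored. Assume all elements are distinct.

set index 12 from 14 to -59 → [-49, -44, -46, -1, -35, 12, 15, 10, 26, 32, 30, -59]
-59 < parent 12 at index 6, swap → [-49, -44, -46, -1, -35, -59, 15, 10, 26, 32, 30, 12]
-59 < parent -46 at index 3, swap → [-49, -44, -59, -1, -35, -46, 15, 10, 26, 32, 30, 12]
-59 < parent -49 at index 1, swap → [-59, -44, -49, -1, -35, -46, 15, 10, 26, 32, 30, 12]

[-59, -44, -49, -1, -35, -46, 15, 10, 26, 32, 30, 12]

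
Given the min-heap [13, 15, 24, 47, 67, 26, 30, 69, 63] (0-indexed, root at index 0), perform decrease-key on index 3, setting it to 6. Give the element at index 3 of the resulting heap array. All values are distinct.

set index 3 from 47 to 6 → [13, 15, 24, 6, 67, 26, 30, 69, 63]
6 < parent 15 at index 1, swap → [13, 6, 24, 15, 67, 26, 30, 69, 63]
6 < parent 13 at index 0, swap → [6, 13, 24, 15, 67, 26, 30, 69, 63]
resulting array: [6, 13, 24, 15, 67, 26, 30, 69, 63]

15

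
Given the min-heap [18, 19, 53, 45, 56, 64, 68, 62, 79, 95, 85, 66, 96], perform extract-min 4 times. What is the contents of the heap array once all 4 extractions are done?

[56, 62, 64, 79, 66, 85, 68, 96, 95]

extract-min #1 returns 18:
  remove root 18; move last element 96 to root → [96, 19, 53, 45, 56, 64, 68, 62, 79, 95, 85, 66]
  96 vs smaller child 19 at index 1, swap → [19, 96, 53, 45, 56, 64, 68, 62, 79, 95, 85, 66]
  96 vs smaller child 45 at index 3, swap → [19, 45, 53, 96, 56, 64, 68, 62, 79, 95, 85, 66]
  96 vs smaller child 62 at index 7, swap → [19, 45, 53, 62, 56, 64, 68, 96, 79, 95, 85, 66]
extract-min #2 returns 19:
  remove root 19; move last element 66 to root → [66, 45, 53, 62, 56, 64, 68, 96, 79, 95, 85]
  66 vs smaller child 45 at index 1, swap → [45, 66, 53, 62, 56, 64, 68, 96, 79, 95, 85]
  66 vs smaller child 56 at index 4, swap → [45, 56, 53, 62, 66, 64, 68, 96, 79, 95, 85]
extract-min #3 returns 45:
  remove root 45; move last element 85 to root → [85, 56, 53, 62, 66, 64, 68, 96, 79, 95]
  85 vs smaller child 53 at index 2, swap → [53, 56, 85, 62, 66, 64, 68, 96, 79, 95]
  85 vs smaller child 64 at index 5, swap → [53, 56, 64, 62, 66, 85, 68, 96, 79, 95]
extract-min #4 returns 53:
  remove root 53; move last element 95 to root → [95, 56, 64, 62, 66, 85, 68, 96, 79]
  95 vs smaller child 56 at index 1, swap → [56, 95, 64, 62, 66, 85, 68, 96, 79]
  95 vs smaller child 62 at index 3, swap → [56, 62, 64, 95, 66, 85, 68, 96, 79]
  95 vs smaller child 79 at index 8, swap → [56, 62, 64, 79, 66, 85, 68, 96, 95]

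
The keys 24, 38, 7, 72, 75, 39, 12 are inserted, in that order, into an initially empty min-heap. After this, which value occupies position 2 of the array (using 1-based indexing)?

38

Insert 24:
  append 24 at index 1 → [24] (no swap needed)
Insert 38:
  append 38 at index 2 → [24, 38] (no swap needed)
Insert 7:
  append 7 at index 3 → [24, 38, 7]
  7 < parent 24 at index 1, swap → [7, 38, 24]
Insert 72:
  append 72 at index 4 → [7, 38, 24, 72] (no swap needed)
Insert 75:
  append 75 at index 5 → [7, 38, 24, 72, 75] (no swap needed)
Insert 39:
  append 39 at index 6 → [7, 38, 24, 72, 75, 39] (no swap needed)
Insert 12:
  append 12 at index 7 → [7, 38, 24, 72, 75, 39, 12]
  12 < parent 24 at index 3, swap → [7, 38, 12, 72, 75, 39, 24]
resulting array: [7, 38, 12, 72, 75, 39, 24]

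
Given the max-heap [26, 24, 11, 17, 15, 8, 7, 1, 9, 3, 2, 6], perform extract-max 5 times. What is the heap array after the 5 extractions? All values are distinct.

[9, 6, 8, 1, 3, 2, 7]

extract-max #1 returns 26:
  remove root 26; move last element 6 to root → [6, 24, 11, 17, 15, 8, 7, 1, 9, 3, 2]
  6 vs larger child 24 at index 1, swap → [24, 6, 11, 17, 15, 8, 7, 1, 9, 3, 2]
  6 vs larger child 17 at index 3, swap → [24, 17, 11, 6, 15, 8, 7, 1, 9, 3, 2]
  6 vs larger child 9 at index 8, swap → [24, 17, 11, 9, 15, 8, 7, 1, 6, 3, 2]
extract-max #2 returns 24:
  remove root 24; move last element 2 to root → [2, 17, 11, 9, 15, 8, 7, 1, 6, 3]
  2 vs larger child 17 at index 1, swap → [17, 2, 11, 9, 15, 8, 7, 1, 6, 3]
  2 vs larger child 15 at index 4, swap → [17, 15, 11, 9, 2, 8, 7, 1, 6, 3]
  2 vs only child 3 at index 9, swap → [17, 15, 11, 9, 3, 8, 7, 1, 6, 2]
extract-max #3 returns 17:
  remove root 17; move last element 2 to root → [2, 15, 11, 9, 3, 8, 7, 1, 6]
  2 vs larger child 15 at index 1, swap → [15, 2, 11, 9, 3, 8, 7, 1, 6]
  2 vs larger child 9 at index 3, swap → [15, 9, 11, 2, 3, 8, 7, 1, 6]
  2 vs larger child 6 at index 8, swap → [15, 9, 11, 6, 3, 8, 7, 1, 2]
extract-max #4 returns 15:
  remove root 15; move last element 2 to root → [2, 9, 11, 6, 3, 8, 7, 1]
  2 vs larger child 11 at index 2, swap → [11, 9, 2, 6, 3, 8, 7, 1]
  2 vs larger child 8 at index 5, swap → [11, 9, 8, 6, 3, 2, 7, 1]
extract-max #5 returns 11:
  remove root 11; move last element 1 to root → [1, 9, 8, 6, 3, 2, 7]
  1 vs larger child 9 at index 1, swap → [9, 1, 8, 6, 3, 2, 7]
  1 vs larger child 6 at index 3, swap → [9, 6, 8, 1, 3, 2, 7]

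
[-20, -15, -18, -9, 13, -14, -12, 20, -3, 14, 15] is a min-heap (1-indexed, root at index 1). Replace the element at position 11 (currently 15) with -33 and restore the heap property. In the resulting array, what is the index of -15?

set index 11 from 15 to -33 → [-20, -15, -18, -9, 13, -14, -12, 20, -3, 14, -33]
-33 < parent 13 at index 5, swap → [-20, -15, -18, -9, -33, -14, -12, 20, -3, 14, 13]
-33 < parent -15 at index 2, swap → [-20, -33, -18, -9, -15, -14, -12, 20, -3, 14, 13]
-33 < parent -20 at index 1, swap → [-33, -20, -18, -9, -15, -14, -12, 20, -3, 14, 13]
resulting array: [-33, -20, -18, -9, -15, -14, -12, 20, -3, 14, 13]

5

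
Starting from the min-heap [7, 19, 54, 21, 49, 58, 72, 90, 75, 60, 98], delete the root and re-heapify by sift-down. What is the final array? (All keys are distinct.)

[19, 21, 54, 75, 49, 58, 72, 90, 98, 60]

remove root 7; move last element 98 to root → [98, 19, 54, 21, 49, 58, 72, 90, 75, 60]
98 vs smaller child 19 at index 1, swap → [19, 98, 54, 21, 49, 58, 72, 90, 75, 60]
98 vs smaller child 21 at index 3, swap → [19, 21, 54, 98, 49, 58, 72, 90, 75, 60]
98 vs smaller child 75 at index 8, swap → [19, 21, 54, 75, 49, 58, 72, 90, 98, 60]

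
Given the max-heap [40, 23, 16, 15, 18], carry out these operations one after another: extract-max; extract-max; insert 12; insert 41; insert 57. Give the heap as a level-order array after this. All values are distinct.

[57, 18, 41, 12, 15, 16]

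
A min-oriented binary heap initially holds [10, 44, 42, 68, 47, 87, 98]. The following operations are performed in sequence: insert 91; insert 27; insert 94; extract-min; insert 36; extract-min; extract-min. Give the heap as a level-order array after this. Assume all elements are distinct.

insert 91:
  append 91 at index 7 → [10, 44, 42, 68, 47, 87, 98, 91] (no swap needed)
insert 27:
  append 27 at index 8 → [10, 44, 42, 68, 47, 87, 98, 91, 27]
  27 < parent 68 at index 3, swap → [10, 44, 42, 27, 47, 87, 98, 91, 68]
  27 < parent 44 at index 1, swap → [10, 27, 42, 44, 47, 87, 98, 91, 68]
insert 94:
  append 94 at index 9 → [10, 27, 42, 44, 47, 87, 98, 91, 68, 94] (no swap needed)
extract-min → returns 10:
  remove root 10; move last element 94 to root → [94, 27, 42, 44, 47, 87, 98, 91, 68]
  94 vs smaller child 27 at index 1, swap → [27, 94, 42, 44, 47, 87, 98, 91, 68]
  94 vs smaller child 44 at index 3, swap → [27, 44, 42, 94, 47, 87, 98, 91, 68]
  94 vs smaller child 68 at index 8, swap → [27, 44, 42, 68, 47, 87, 98, 91, 94]
insert 36:
  append 36 at index 9 → [27, 44, 42, 68, 47, 87, 98, 91, 94, 36]
  36 < parent 47 at index 4, swap → [27, 44, 42, 68, 36, 87, 98, 91, 94, 47]
  36 < parent 44 at index 1, swap → [27, 36, 42, 68, 44, 87, 98, 91, 94, 47]
extract-min → returns 27:
  remove root 27; move last element 47 to root → [47, 36, 42, 68, 44, 87, 98, 91, 94]
  47 vs smaller child 36 at index 1, swap → [36, 47, 42, 68, 44, 87, 98, 91, 94]
  47 vs smaller child 44 at index 4, swap → [36, 44, 42, 68, 47, 87, 98, 91, 94]
extract-min → returns 36:
  remove root 36; move last element 94 to root → [94, 44, 42, 68, 47, 87, 98, 91]
  94 vs smaller child 42 at index 2, swap → [42, 44, 94, 68, 47, 87, 98, 91]
  94 vs smaller child 87 at index 5, swap → [42, 44, 87, 68, 47, 94, 98, 91]

[42, 44, 87, 68, 47, 94, 98, 91]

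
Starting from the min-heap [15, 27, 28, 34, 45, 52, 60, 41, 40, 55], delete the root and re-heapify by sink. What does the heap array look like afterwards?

remove root 15; move last element 55 to root → [55, 27, 28, 34, 45, 52, 60, 41, 40]
55 vs smaller child 27 at index 1, swap → [27, 55, 28, 34, 45, 52, 60, 41, 40]
55 vs smaller child 34 at index 3, swap → [27, 34, 28, 55, 45, 52, 60, 41, 40]
55 vs smaller child 40 at index 8, swap → [27, 34, 28, 40, 45, 52, 60, 41, 55]

[27, 34, 28, 40, 45, 52, 60, 41, 55]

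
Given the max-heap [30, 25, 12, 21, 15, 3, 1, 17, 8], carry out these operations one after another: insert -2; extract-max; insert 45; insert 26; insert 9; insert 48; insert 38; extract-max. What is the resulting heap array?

[45, 26, 38, 17, 25, 12, 1, -2, 8, 15, 21, 3, 9]

insert -2:
  append -2 at index 9 → [30, 25, 12, 21, 15, 3, 1, 17, 8, -2] (no swap needed)
extract-max → returns 30:
  remove root 30; move last element -2 to root → [-2, 25, 12, 21, 15, 3, 1, 17, 8]
  -2 vs larger child 25 at index 1, swap → [25, -2, 12, 21, 15, 3, 1, 17, 8]
  -2 vs larger child 21 at index 3, swap → [25, 21, 12, -2, 15, 3, 1, 17, 8]
  -2 vs larger child 17 at index 7, swap → [25, 21, 12, 17, 15, 3, 1, -2, 8]
insert 45:
  append 45 at index 9 → [25, 21, 12, 17, 15, 3, 1, -2, 8, 45]
  45 > parent 15 at index 4, swap → [25, 21, 12, 17, 45, 3, 1, -2, 8, 15]
  45 > parent 21 at index 1, swap → [25, 45, 12, 17, 21, 3, 1, -2, 8, 15]
  45 > parent 25 at index 0, swap → [45, 25, 12, 17, 21, 3, 1, -2, 8, 15]
insert 26:
  append 26 at index 10 → [45, 25, 12, 17, 21, 3, 1, -2, 8, 15, 26]
  26 > parent 21 at index 4, swap → [45, 25, 12, 17, 26, 3, 1, -2, 8, 15, 21]
  26 > parent 25 at index 1, swap → [45, 26, 12, 17, 25, 3, 1, -2, 8, 15, 21]
insert 9:
  append 9 at index 11 → [45, 26, 12, 17, 25, 3, 1, -2, 8, 15, 21, 9]
  9 > parent 3 at index 5, swap → [45, 26, 12, 17, 25, 9, 1, -2, 8, 15, 21, 3]
insert 48:
  append 48 at index 12 → [45, 26, 12, 17, 25, 9, 1, -2, 8, 15, 21, 3, 48]
  48 > parent 9 at index 5, swap → [45, 26, 12, 17, 25, 48, 1, -2, 8, 15, 21, 3, 9]
  48 > parent 12 at index 2, swap → [45, 26, 48, 17, 25, 12, 1, -2, 8, 15, 21, 3, 9]
  48 > parent 45 at index 0, swap → [48, 26, 45, 17, 25, 12, 1, -2, 8, 15, 21, 3, 9]
insert 38:
  append 38 at index 13 → [48, 26, 45, 17, 25, 12, 1, -2, 8, 15, 21, 3, 9, 38]
  38 > parent 1 at index 6, swap → [48, 26, 45, 17, 25, 12, 38, -2, 8, 15, 21, 3, 9, 1]
extract-max → returns 48:
  remove root 48; move last element 1 to root → [1, 26, 45, 17, 25, 12, 38, -2, 8, 15, 21, 3, 9]
  1 vs larger child 45 at index 2, swap → [45, 26, 1, 17, 25, 12, 38, -2, 8, 15, 21, 3, 9]
  1 vs larger child 38 at index 6, swap → [45, 26, 38, 17, 25, 12, 1, -2, 8, 15, 21, 3, 9]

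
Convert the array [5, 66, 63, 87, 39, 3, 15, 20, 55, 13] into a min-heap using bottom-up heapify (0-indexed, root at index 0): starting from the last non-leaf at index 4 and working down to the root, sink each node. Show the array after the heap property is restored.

sift down from index 4:
  39 vs only child 13 at index 9, swap → [5, 66, 63, 87, 13, 3, 15, 20, 55, 39]
sift down from index 3:
  87 vs smaller child 20 at index 7, swap → [5, 66, 63, 20, 13, 3, 15, 87, 55, 39]
sift down from index 2:
  63 vs smaller child 3 at index 5, swap → [5, 66, 3, 20, 13, 63, 15, 87, 55, 39]
sift down from index 1:
  66 vs smaller child 13 at index 4, swap → [5, 13, 3, 20, 66, 63, 15, 87, 55, 39]
  66 vs only child 39 at index 9, swap → [5, 13, 3, 20, 39, 63, 15, 87, 55, 66]
sift down from index 0:
  5 vs smaller child 3 at index 2, swap → [3, 13, 5, 20, 39, 63, 15, 87, 55, 66]

[3, 13, 5, 20, 39, 63, 15, 87, 55, 66]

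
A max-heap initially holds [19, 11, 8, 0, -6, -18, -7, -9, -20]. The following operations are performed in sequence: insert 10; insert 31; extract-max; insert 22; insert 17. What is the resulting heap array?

[22, 19, 17, 0, 11, 8, -7, -9, -20, -6, 10, -18]

insert 10:
  append 10 at index 9 → [19, 11, 8, 0, -6, -18, -7, -9, -20, 10]
  10 > parent -6 at index 4, swap → [19, 11, 8, 0, 10, -18, -7, -9, -20, -6]
insert 31:
  append 31 at index 10 → [19, 11, 8, 0, 10, -18, -7, -9, -20, -6, 31]
  31 > parent 10 at index 4, swap → [19, 11, 8, 0, 31, -18, -7, -9, -20, -6, 10]
  31 > parent 11 at index 1, swap → [19, 31, 8, 0, 11, -18, -7, -9, -20, -6, 10]
  31 > parent 19 at index 0, swap → [31, 19, 8, 0, 11, -18, -7, -9, -20, -6, 10]
extract-max → returns 31:
  remove root 31; move last element 10 to root → [10, 19, 8, 0, 11, -18, -7, -9, -20, -6]
  10 vs larger child 19 at index 1, swap → [19, 10, 8, 0, 11, -18, -7, -9, -20, -6]
  10 vs larger child 11 at index 4, swap → [19, 11, 8, 0, 10, -18, -7, -9, -20, -6]
insert 22:
  append 22 at index 10 → [19, 11, 8, 0, 10, -18, -7, -9, -20, -6, 22]
  22 > parent 10 at index 4, swap → [19, 11, 8, 0, 22, -18, -7, -9, -20, -6, 10]
  22 > parent 11 at index 1, swap → [19, 22, 8, 0, 11, -18, -7, -9, -20, -6, 10]
  22 > parent 19 at index 0, swap → [22, 19, 8, 0, 11, -18, -7, -9, -20, -6, 10]
insert 17:
  append 17 at index 11 → [22, 19, 8, 0, 11, -18, -7, -9, -20, -6, 10, 17]
  17 > parent -18 at index 5, swap → [22, 19, 8, 0, 11, 17, -7, -9, -20, -6, 10, -18]
  17 > parent 8 at index 2, swap → [22, 19, 17, 0, 11, 8, -7, -9, -20, -6, 10, -18]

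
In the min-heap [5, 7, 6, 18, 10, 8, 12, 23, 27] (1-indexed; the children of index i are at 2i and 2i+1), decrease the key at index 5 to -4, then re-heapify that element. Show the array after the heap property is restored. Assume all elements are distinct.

[-4, 5, 6, 18, 7, 8, 12, 23, 27]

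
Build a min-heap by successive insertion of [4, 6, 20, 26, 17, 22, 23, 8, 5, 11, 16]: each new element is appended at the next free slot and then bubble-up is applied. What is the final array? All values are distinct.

[4, 5, 20, 6, 11, 22, 23, 26, 8, 17, 16]

Insert 4:
  append 4 at index 0 → [4] (no swap needed)
Insert 6:
  append 6 at index 1 → [4, 6] (no swap needed)
Insert 20:
  append 20 at index 2 → [4, 6, 20] (no swap needed)
Insert 26:
  append 26 at index 3 → [4, 6, 20, 26] (no swap needed)
Insert 17:
  append 17 at index 4 → [4, 6, 20, 26, 17] (no swap needed)
Insert 22:
  append 22 at index 5 → [4, 6, 20, 26, 17, 22] (no swap needed)
Insert 23:
  append 23 at index 6 → [4, 6, 20, 26, 17, 22, 23] (no swap needed)
Insert 8:
  append 8 at index 7 → [4, 6, 20, 26, 17, 22, 23, 8]
  8 < parent 26 at index 3, swap → [4, 6, 20, 8, 17, 22, 23, 26]
Insert 5:
  append 5 at index 8 → [4, 6, 20, 8, 17, 22, 23, 26, 5]
  5 < parent 8 at index 3, swap → [4, 6, 20, 5, 17, 22, 23, 26, 8]
  5 < parent 6 at index 1, swap → [4, 5, 20, 6, 17, 22, 23, 26, 8]
Insert 11:
  append 11 at index 9 → [4, 5, 20, 6, 17, 22, 23, 26, 8, 11]
  11 < parent 17 at index 4, swap → [4, 5, 20, 6, 11, 22, 23, 26, 8, 17]
Insert 16:
  append 16 at index 10 → [4, 5, 20, 6, 11, 22, 23, 26, 8, 17, 16] (no swap needed)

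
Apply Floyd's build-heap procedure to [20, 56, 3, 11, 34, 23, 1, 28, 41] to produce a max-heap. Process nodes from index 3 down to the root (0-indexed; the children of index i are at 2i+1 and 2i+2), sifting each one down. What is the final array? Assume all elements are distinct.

[56, 41, 23, 28, 34, 3, 1, 20, 11]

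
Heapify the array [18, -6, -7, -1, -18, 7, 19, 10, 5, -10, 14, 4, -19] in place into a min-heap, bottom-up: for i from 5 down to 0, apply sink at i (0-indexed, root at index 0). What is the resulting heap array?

sift down from index 5:
  7 vs smaller child -19 at index 12, swap → [18, -6, -7, -1, -18, -19, 19, 10, 5, -10, 14, 4, 7]
sift down from index 4: already satisfies heap property
sift down from index 3: already satisfies heap property
sift down from index 2:
  -7 vs smaller child -19 at index 5, swap → [18, -6, -19, -1, -18, -7, 19, 10, 5, -10, 14, 4, 7]
sift down from index 1:
  -6 vs smaller child -18 at index 4, swap → [18, -18, -19, -1, -6, -7, 19, 10, 5, -10, 14, 4, 7]
  -6 vs smaller child -10 at index 9, swap → [18, -18, -19, -1, -10, -7, 19, 10, 5, -6, 14, 4, 7]
sift down from index 0:
  18 vs smaller child -19 at index 2, swap → [-19, -18, 18, -1, -10, -7, 19, 10, 5, -6, 14, 4, 7]
  18 vs smaller child -7 at index 5, swap → [-19, -18, -7, -1, -10, 18, 19, 10, 5, -6, 14, 4, 7]
  18 vs smaller child 4 at index 11, swap → [-19, -18, -7, -1, -10, 4, 19, 10, 5, -6, 14, 18, 7]

[-19, -18, -7, -1, -10, 4, 19, 10, 5, -6, 14, 18, 7]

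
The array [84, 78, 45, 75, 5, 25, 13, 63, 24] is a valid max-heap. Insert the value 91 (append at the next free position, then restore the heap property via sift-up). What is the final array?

append 91 at index 9 → [84, 78, 45, 75, 5, 25, 13, 63, 24, 91]
91 > parent 5 at index 4, swap → [84, 78, 45, 75, 91, 25, 13, 63, 24, 5]
91 > parent 78 at index 1, swap → [84, 91, 45, 75, 78, 25, 13, 63, 24, 5]
91 > parent 84 at index 0, swap → [91, 84, 45, 75, 78, 25, 13, 63, 24, 5]

[91, 84, 45, 75, 78, 25, 13, 63, 24, 5]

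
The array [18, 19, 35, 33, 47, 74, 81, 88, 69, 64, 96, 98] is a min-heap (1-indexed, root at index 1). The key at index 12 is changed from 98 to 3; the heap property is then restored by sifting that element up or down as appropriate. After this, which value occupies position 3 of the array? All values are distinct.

set index 12 from 98 to 3 → [18, 19, 35, 33, 47, 74, 81, 88, 69, 64, 96, 3]
3 < parent 74 at index 6, swap → [18, 19, 35, 33, 47, 3, 81, 88, 69, 64, 96, 74]
3 < parent 35 at index 3, swap → [18, 19, 3, 33, 47, 35, 81, 88, 69, 64, 96, 74]
3 < parent 18 at index 1, swap → [3, 19, 18, 33, 47, 35, 81, 88, 69, 64, 96, 74]
resulting array: [3, 19, 18, 33, 47, 35, 81, 88, 69, 64, 96, 74]

18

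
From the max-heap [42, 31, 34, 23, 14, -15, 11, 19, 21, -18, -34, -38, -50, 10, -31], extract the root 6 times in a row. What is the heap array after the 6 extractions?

extract-max #1 returns 42:
  remove root 42; move last element -31 to root → [-31, 31, 34, 23, 14, -15, 11, 19, 21, -18, -34, -38, -50, 10]
  -31 vs larger child 34 at index 2, swap → [34, 31, -31, 23, 14, -15, 11, 19, 21, -18, -34, -38, -50, 10]
  -31 vs larger child 11 at index 6, swap → [34, 31, 11, 23, 14, -15, -31, 19, 21, -18, -34, -38, -50, 10]
  -31 vs only child 10 at index 13, swap → [34, 31, 11, 23, 14, -15, 10, 19, 21, -18, -34, -38, -50, -31]
extract-max #2 returns 34:
  remove root 34; move last element -31 to root → [-31, 31, 11, 23, 14, -15, 10, 19, 21, -18, -34, -38, -50]
  -31 vs larger child 31 at index 1, swap → [31, -31, 11, 23, 14, -15, 10, 19, 21, -18, -34, -38, -50]
  -31 vs larger child 23 at index 3, swap → [31, 23, 11, -31, 14, -15, 10, 19, 21, -18, -34, -38, -50]
  -31 vs larger child 21 at index 8, swap → [31, 23, 11, 21, 14, -15, 10, 19, -31, -18, -34, -38, -50]
extract-max #3 returns 31:
  remove root 31; move last element -50 to root → [-50, 23, 11, 21, 14, -15, 10, 19, -31, -18, -34, -38]
  -50 vs larger child 23 at index 1, swap → [23, -50, 11, 21, 14, -15, 10, 19, -31, -18, -34, -38]
  -50 vs larger child 21 at index 3, swap → [23, 21, 11, -50, 14, -15, 10, 19, -31, -18, -34, -38]
  -50 vs larger child 19 at index 7, swap → [23, 21, 11, 19, 14, -15, 10, -50, -31, -18, -34, -38]
extract-max #4 returns 23:
  remove root 23; move last element -38 to root → [-38, 21, 11, 19, 14, -15, 10, -50, -31, -18, -34]
  -38 vs larger child 21 at index 1, swap → [21, -38, 11, 19, 14, -15, 10, -50, -31, -18, -34]
  -38 vs larger child 19 at index 3, swap → [21, 19, 11, -38, 14, -15, 10, -50, -31, -18, -34]
  -38 vs larger child -31 at index 8, swap → [21, 19, 11, -31, 14, -15, 10, -50, -38, -18, -34]
extract-max #5 returns 21:
  remove root 21; move last element -34 to root → [-34, 19, 11, -31, 14, -15, 10, -50, -38, -18]
  -34 vs larger child 19 at index 1, swap → [19, -34, 11, -31, 14, -15, 10, -50, -38, -18]
  -34 vs larger child 14 at index 4, swap → [19, 14, 11, -31, -34, -15, 10, -50, -38, -18]
  -34 vs only child -18 at index 9, swap → [19, 14, 11, -31, -18, -15, 10, -50, -38, -34]
extract-max #6 returns 19:
  remove root 19; move last element -34 to root → [-34, 14, 11, -31, -18, -15, 10, -50, -38]
  -34 vs larger child 14 at index 1, swap → [14, -34, 11, -31, -18, -15, 10, -50, -38]
  -34 vs larger child -18 at index 4, swap → [14, -18, 11, -31, -34, -15, 10, -50, -38]

[14, -18, 11, -31, -34, -15, 10, -50, -38]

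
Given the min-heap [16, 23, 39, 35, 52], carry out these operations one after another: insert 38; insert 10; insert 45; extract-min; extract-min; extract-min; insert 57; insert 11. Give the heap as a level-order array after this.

[11, 39, 35, 45, 52, 57, 38]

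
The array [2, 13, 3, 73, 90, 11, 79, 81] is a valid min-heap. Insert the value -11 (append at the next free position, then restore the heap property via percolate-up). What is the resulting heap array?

append -11 at index 8 → [2, 13, 3, 73, 90, 11, 79, 81, -11]
-11 < parent 73 at index 3, swap → [2, 13, 3, -11, 90, 11, 79, 81, 73]
-11 < parent 13 at index 1, swap → [2, -11, 3, 13, 90, 11, 79, 81, 73]
-11 < parent 2 at index 0, swap → [-11, 2, 3, 13, 90, 11, 79, 81, 73]

[-11, 2, 3, 13, 90, 11, 79, 81, 73]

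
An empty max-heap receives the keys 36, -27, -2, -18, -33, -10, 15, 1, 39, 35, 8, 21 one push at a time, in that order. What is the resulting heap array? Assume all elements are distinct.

[39, 36, 21, 1, 35, 15, -2, -27, -18, -33, 8, -10]

Insert 36:
  append 36 at index 0 → [36] (no swap needed)
Insert -27:
  append -27 at index 1 → [36, -27] (no swap needed)
Insert -2:
  append -2 at index 2 → [36, -27, -2] (no swap needed)
Insert -18:
  append -18 at index 3 → [36, -27, -2, -18]
  -18 > parent -27 at index 1, swap → [36, -18, -2, -27]
Insert -33:
  append -33 at index 4 → [36, -18, -2, -27, -33] (no swap needed)
Insert -10:
  append -10 at index 5 → [36, -18, -2, -27, -33, -10] (no swap needed)
Insert 15:
  append 15 at index 6 → [36, -18, -2, -27, -33, -10, 15]
  15 > parent -2 at index 2, swap → [36, -18, 15, -27, -33, -10, -2]
Insert 1:
  append 1 at index 7 → [36, -18, 15, -27, -33, -10, -2, 1]
  1 > parent -27 at index 3, swap → [36, -18, 15, 1, -33, -10, -2, -27]
  1 > parent -18 at index 1, swap → [36, 1, 15, -18, -33, -10, -2, -27]
Insert 39:
  append 39 at index 8 → [36, 1, 15, -18, -33, -10, -2, -27, 39]
  39 > parent -18 at index 3, swap → [36, 1, 15, 39, -33, -10, -2, -27, -18]
  39 > parent 1 at index 1, swap → [36, 39, 15, 1, -33, -10, -2, -27, -18]
  39 > parent 36 at index 0, swap → [39, 36, 15, 1, -33, -10, -2, -27, -18]
Insert 35:
  append 35 at index 9 → [39, 36, 15, 1, -33, -10, -2, -27, -18, 35]
  35 > parent -33 at index 4, swap → [39, 36, 15, 1, 35, -10, -2, -27, -18, -33]
Insert 8:
  append 8 at index 10 → [39, 36, 15, 1, 35, -10, -2, -27, -18, -33, 8] (no swap needed)
Insert 21:
  append 21 at index 11 → [39, 36, 15, 1, 35, -10, -2, -27, -18, -33, 8, 21]
  21 > parent -10 at index 5, swap → [39, 36, 15, 1, 35, 21, -2, -27, -18, -33, 8, -10]
  21 > parent 15 at index 2, swap → [39, 36, 21, 1, 35, 15, -2, -27, -18, -33, 8, -10]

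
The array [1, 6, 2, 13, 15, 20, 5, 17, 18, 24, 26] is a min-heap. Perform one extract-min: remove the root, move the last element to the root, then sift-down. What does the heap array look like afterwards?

remove root 1; move last element 26 to root → [26, 6, 2, 13, 15, 20, 5, 17, 18, 24]
26 vs smaller child 2 at index 2, swap → [2, 6, 26, 13, 15, 20, 5, 17, 18, 24]
26 vs smaller child 5 at index 6, swap → [2, 6, 5, 13, 15, 20, 26, 17, 18, 24]

[2, 6, 5, 13, 15, 20, 26, 17, 18, 24]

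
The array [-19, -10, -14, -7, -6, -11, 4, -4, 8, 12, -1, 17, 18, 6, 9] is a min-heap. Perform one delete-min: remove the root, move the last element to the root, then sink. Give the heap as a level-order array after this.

[-14, -10, -11, -7, -6, 9, 4, -4, 8, 12, -1, 17, 18, 6]

remove root -19; move last element 9 to root → [9, -10, -14, -7, -6, -11, 4, -4, 8, 12, -1, 17, 18, 6]
9 vs smaller child -14 at index 2, swap → [-14, -10, 9, -7, -6, -11, 4, -4, 8, 12, -1, 17, 18, 6]
9 vs smaller child -11 at index 5, swap → [-14, -10, -11, -7, -6, 9, 4, -4, 8, 12, -1, 17, 18, 6]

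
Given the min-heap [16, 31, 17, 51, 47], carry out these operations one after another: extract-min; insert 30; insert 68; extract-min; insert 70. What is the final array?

extract-min → returns 16:
  remove root 16; move last element 47 to root → [47, 31, 17, 51]
  47 vs smaller child 17 at index 2, swap → [17, 31, 47, 51]
insert 30:
  append 30 at index 4 → [17, 31, 47, 51, 30]
  30 < parent 31 at index 1, swap → [17, 30, 47, 51, 31]
insert 68:
  append 68 at index 5 → [17, 30, 47, 51, 31, 68] (no swap needed)
extract-min → returns 17:
  remove root 17; move last element 68 to root → [68, 30, 47, 51, 31]
  68 vs smaller child 30 at index 1, swap → [30, 68, 47, 51, 31]
  68 vs smaller child 31 at index 4, swap → [30, 31, 47, 51, 68]
insert 70:
  append 70 at index 5 → [30, 31, 47, 51, 68, 70] (no swap needed)

[30, 31, 47, 51, 68, 70]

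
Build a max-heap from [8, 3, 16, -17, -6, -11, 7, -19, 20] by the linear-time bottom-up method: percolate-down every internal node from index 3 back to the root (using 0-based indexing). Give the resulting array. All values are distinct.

[20, 8, 16, 3, -6, -11, 7, -19, -17]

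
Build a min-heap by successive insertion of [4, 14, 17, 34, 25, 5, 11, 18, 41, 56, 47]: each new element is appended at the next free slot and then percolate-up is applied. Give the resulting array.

Insert 4:
  append 4 at index 0 → [4] (no swap needed)
Insert 14:
  append 14 at index 1 → [4, 14] (no swap needed)
Insert 17:
  append 17 at index 2 → [4, 14, 17] (no swap needed)
Insert 34:
  append 34 at index 3 → [4, 14, 17, 34] (no swap needed)
Insert 25:
  append 25 at index 4 → [4, 14, 17, 34, 25] (no swap needed)
Insert 5:
  append 5 at index 5 → [4, 14, 17, 34, 25, 5]
  5 < parent 17 at index 2, swap → [4, 14, 5, 34, 25, 17]
Insert 11:
  append 11 at index 6 → [4, 14, 5, 34, 25, 17, 11] (no swap needed)
Insert 18:
  append 18 at index 7 → [4, 14, 5, 34, 25, 17, 11, 18]
  18 < parent 34 at index 3, swap → [4, 14, 5, 18, 25, 17, 11, 34]
Insert 41:
  append 41 at index 8 → [4, 14, 5, 18, 25, 17, 11, 34, 41] (no swap needed)
Insert 56:
  append 56 at index 9 → [4, 14, 5, 18, 25, 17, 11, 34, 41, 56] (no swap needed)
Insert 47:
  append 47 at index 10 → [4, 14, 5, 18, 25, 17, 11, 34, 41, 56, 47] (no swap needed)

[4, 14, 5, 18, 25, 17, 11, 34, 41, 56, 47]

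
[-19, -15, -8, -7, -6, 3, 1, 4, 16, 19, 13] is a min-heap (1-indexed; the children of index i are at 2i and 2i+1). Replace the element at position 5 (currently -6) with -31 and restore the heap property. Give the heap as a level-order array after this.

[-31, -19, -8, -7, -15, 3, 1, 4, 16, 19, 13]

set index 5 from -6 to -31 → [-19, -15, -8, -7, -31, 3, 1, 4, 16, 19, 13]
-31 < parent -15 at index 2, swap → [-19, -31, -8, -7, -15, 3, 1, 4, 16, 19, 13]
-31 < parent -19 at index 1, swap → [-31, -19, -8, -7, -15, 3, 1, 4, 16, 19, 13]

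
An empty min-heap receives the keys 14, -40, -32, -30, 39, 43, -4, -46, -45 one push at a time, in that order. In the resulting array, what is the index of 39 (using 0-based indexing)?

4

Insert 14:
  append 14 at index 0 → [14] (no swap needed)
Insert -40:
  append -40 at index 1 → [14, -40]
  -40 < parent 14 at index 0, swap → [-40, 14]
Insert -32:
  append -32 at index 2 → [-40, 14, -32] (no swap needed)
Insert -30:
  append -30 at index 3 → [-40, 14, -32, -30]
  -30 < parent 14 at index 1, swap → [-40, -30, -32, 14]
Insert 39:
  append 39 at index 4 → [-40, -30, -32, 14, 39] (no swap needed)
Insert 43:
  append 43 at index 5 → [-40, -30, -32, 14, 39, 43] (no swap needed)
Insert -4:
  append -4 at index 6 → [-40, -30, -32, 14, 39, 43, -4] (no swap needed)
Insert -46:
  append -46 at index 7 → [-40, -30, -32, 14, 39, 43, -4, -46]
  -46 < parent 14 at index 3, swap → [-40, -30, -32, -46, 39, 43, -4, 14]
  -46 < parent -30 at index 1, swap → [-40, -46, -32, -30, 39, 43, -4, 14]
  -46 < parent -40 at index 0, swap → [-46, -40, -32, -30, 39, 43, -4, 14]
Insert -45:
  append -45 at index 8 → [-46, -40, -32, -30, 39, 43, -4, 14, -45]
  -45 < parent -30 at index 3, swap → [-46, -40, -32, -45, 39, 43, -4, 14, -30]
  -45 < parent -40 at index 1, swap → [-46, -45, -32, -40, 39, 43, -4, 14, -30]
resulting array: [-46, -45, -32, -40, 39, 43, -4, 14, -30]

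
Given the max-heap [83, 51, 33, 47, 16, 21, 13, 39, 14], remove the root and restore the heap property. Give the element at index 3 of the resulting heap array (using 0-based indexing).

39

remove root 83; move last element 14 to root → [14, 51, 33, 47, 16, 21, 13, 39]
14 vs larger child 51 at index 1, swap → [51, 14, 33, 47, 16, 21, 13, 39]
14 vs larger child 47 at index 3, swap → [51, 47, 33, 14, 16, 21, 13, 39]
14 vs only child 39 at index 7, swap → [51, 47, 33, 39, 16, 21, 13, 14]
resulting array: [51, 47, 33, 39, 16, 21, 13, 14]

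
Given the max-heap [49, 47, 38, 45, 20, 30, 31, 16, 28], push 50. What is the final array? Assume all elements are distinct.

append 50 at index 9 → [49, 47, 38, 45, 20, 30, 31, 16, 28, 50]
50 > parent 20 at index 4, swap → [49, 47, 38, 45, 50, 30, 31, 16, 28, 20]
50 > parent 47 at index 1, swap → [49, 50, 38, 45, 47, 30, 31, 16, 28, 20]
50 > parent 49 at index 0, swap → [50, 49, 38, 45, 47, 30, 31, 16, 28, 20]

[50, 49, 38, 45, 47, 30, 31, 16, 28, 20]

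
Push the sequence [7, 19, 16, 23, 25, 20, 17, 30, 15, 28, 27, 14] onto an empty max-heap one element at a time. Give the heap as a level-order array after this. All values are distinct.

Insert 7:
  append 7 at index 0 → [7] (no swap needed)
Insert 19:
  append 19 at index 1 → [7, 19]
  19 > parent 7 at index 0, swap → [19, 7]
Insert 16:
  append 16 at index 2 → [19, 7, 16] (no swap needed)
Insert 23:
  append 23 at index 3 → [19, 7, 16, 23]
  23 > parent 7 at index 1, swap → [19, 23, 16, 7]
  23 > parent 19 at index 0, swap → [23, 19, 16, 7]
Insert 25:
  append 25 at index 4 → [23, 19, 16, 7, 25]
  25 > parent 19 at index 1, swap → [23, 25, 16, 7, 19]
  25 > parent 23 at index 0, swap → [25, 23, 16, 7, 19]
Insert 20:
  append 20 at index 5 → [25, 23, 16, 7, 19, 20]
  20 > parent 16 at index 2, swap → [25, 23, 20, 7, 19, 16]
Insert 17:
  append 17 at index 6 → [25, 23, 20, 7, 19, 16, 17] (no swap needed)
Insert 30:
  append 30 at index 7 → [25, 23, 20, 7, 19, 16, 17, 30]
  30 > parent 7 at index 3, swap → [25, 23, 20, 30, 19, 16, 17, 7]
  30 > parent 23 at index 1, swap → [25, 30, 20, 23, 19, 16, 17, 7]
  30 > parent 25 at index 0, swap → [30, 25, 20, 23, 19, 16, 17, 7]
Insert 15:
  append 15 at index 8 → [30, 25, 20, 23, 19, 16, 17, 7, 15] (no swap needed)
Insert 28:
  append 28 at index 9 → [30, 25, 20, 23, 19, 16, 17, 7, 15, 28]
  28 > parent 19 at index 4, swap → [30, 25, 20, 23, 28, 16, 17, 7, 15, 19]
  28 > parent 25 at index 1, swap → [30, 28, 20, 23, 25, 16, 17, 7, 15, 19]
Insert 27:
  append 27 at index 10 → [30, 28, 20, 23, 25, 16, 17, 7, 15, 19, 27]
  27 > parent 25 at index 4, swap → [30, 28, 20, 23, 27, 16, 17, 7, 15, 19, 25]
Insert 14:
  append 14 at index 11 → [30, 28, 20, 23, 27, 16, 17, 7, 15, 19, 25, 14] (no swap needed)

[30, 28, 20, 23, 27, 16, 17, 7, 15, 19, 25, 14]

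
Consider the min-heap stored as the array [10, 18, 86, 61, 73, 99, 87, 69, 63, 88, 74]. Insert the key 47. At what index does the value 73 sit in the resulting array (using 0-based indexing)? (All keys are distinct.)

4

append 47 at index 11 → [10, 18, 86, 61, 73, 99, 87, 69, 63, 88, 74, 47]
47 < parent 99 at index 5, swap → [10, 18, 86, 61, 73, 47, 87, 69, 63, 88, 74, 99]
47 < parent 86 at index 2, swap → [10, 18, 47, 61, 73, 86, 87, 69, 63, 88, 74, 99]
resulting array: [10, 18, 47, 61, 73, 86, 87, 69, 63, 88, 74, 99]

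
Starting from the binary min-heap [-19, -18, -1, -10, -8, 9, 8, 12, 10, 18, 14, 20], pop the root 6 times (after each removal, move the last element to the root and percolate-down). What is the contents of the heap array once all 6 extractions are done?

extract-min #1 returns -19:
  remove root -19; move last element 20 to root → [20, -18, -1, -10, -8, 9, 8, 12, 10, 18, 14]
  20 vs smaller child -18 at index 1, swap → [-18, 20, -1, -10, -8, 9, 8, 12, 10, 18, 14]
  20 vs smaller child -10 at index 3, swap → [-18, -10, -1, 20, -8, 9, 8, 12, 10, 18, 14]
  20 vs smaller child 10 at index 8, swap → [-18, -10, -1, 10, -8, 9, 8, 12, 20, 18, 14]
extract-min #2 returns -18:
  remove root -18; move last element 14 to root → [14, -10, -1, 10, -8, 9, 8, 12, 20, 18]
  14 vs smaller child -10 at index 1, swap → [-10, 14, -1, 10, -8, 9, 8, 12, 20, 18]
  14 vs smaller child -8 at index 4, swap → [-10, -8, -1, 10, 14, 9, 8, 12, 20, 18]
extract-min #3 returns -10:
  remove root -10; move last element 18 to root → [18, -8, -1, 10, 14, 9, 8, 12, 20]
  18 vs smaller child -8 at index 1, swap → [-8, 18, -1, 10, 14, 9, 8, 12, 20]
  18 vs smaller child 10 at index 3, swap → [-8, 10, -1, 18, 14, 9, 8, 12, 20]
  18 vs smaller child 12 at index 7, swap → [-8, 10, -1, 12, 14, 9, 8, 18, 20]
extract-min #4 returns -8:
  remove root -8; move last element 20 to root → [20, 10, -1, 12, 14, 9, 8, 18]
  20 vs smaller child -1 at index 2, swap → [-1, 10, 20, 12, 14, 9, 8, 18]
  20 vs smaller child 8 at index 6, swap → [-1, 10, 8, 12, 14, 9, 20, 18]
extract-min #5 returns -1:
  remove root -1; move last element 18 to root → [18, 10, 8, 12, 14, 9, 20]
  18 vs smaller child 8 at index 2, swap → [8, 10, 18, 12, 14, 9, 20]
  18 vs smaller child 9 at index 5, swap → [8, 10, 9, 12, 14, 18, 20]
extract-min #6 returns 8:
  remove root 8; move last element 20 to root → [20, 10, 9, 12, 14, 18]
  20 vs smaller child 9 at index 2, swap → [9, 10, 20, 12, 14, 18]
  20 vs only child 18 at index 5, swap → [9, 10, 18, 12, 14, 20]

[9, 10, 18, 12, 14, 20]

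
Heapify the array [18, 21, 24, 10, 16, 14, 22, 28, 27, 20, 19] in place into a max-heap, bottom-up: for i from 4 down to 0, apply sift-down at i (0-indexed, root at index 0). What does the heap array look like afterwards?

sift down from index 4:
  16 vs larger child 20 at index 9, swap → [18, 21, 24, 10, 20, 14, 22, 28, 27, 16, 19]
sift down from index 3:
  10 vs larger child 28 at index 7, swap → [18, 21, 24, 28, 20, 14, 22, 10, 27, 16, 19]
sift down from index 2: already satisfies heap property
sift down from index 1:
  21 vs larger child 28 at index 3, swap → [18, 28, 24, 21, 20, 14, 22, 10, 27, 16, 19]
  21 vs larger child 27 at index 8, swap → [18, 28, 24, 27, 20, 14, 22, 10, 21, 16, 19]
sift down from index 0:
  18 vs larger child 28 at index 1, swap → [28, 18, 24, 27, 20, 14, 22, 10, 21, 16, 19]
  18 vs larger child 27 at index 3, swap → [28, 27, 24, 18, 20, 14, 22, 10, 21, 16, 19]
  18 vs larger child 21 at index 8, swap → [28, 27, 24, 21, 20, 14, 22, 10, 18, 16, 19]

[28, 27, 24, 21, 20, 14, 22, 10, 18, 16, 19]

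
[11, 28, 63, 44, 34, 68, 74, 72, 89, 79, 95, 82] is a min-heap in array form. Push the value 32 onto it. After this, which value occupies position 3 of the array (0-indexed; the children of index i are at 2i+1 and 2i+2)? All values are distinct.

44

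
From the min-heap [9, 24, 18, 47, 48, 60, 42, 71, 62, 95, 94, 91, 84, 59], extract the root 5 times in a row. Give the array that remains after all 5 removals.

[48, 62, 59, 71, 94, 60, 91, 95, 84]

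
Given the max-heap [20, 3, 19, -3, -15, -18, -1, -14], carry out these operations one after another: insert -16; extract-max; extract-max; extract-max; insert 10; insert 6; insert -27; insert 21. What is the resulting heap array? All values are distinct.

insert -16:
  append -16 at index 8 → [20, 3, 19, -3, -15, -18, -1, -14, -16] (no swap needed)
extract-max → returns 20:
  remove root 20; move last element -16 to root → [-16, 3, 19, -3, -15, -18, -1, -14]
  -16 vs larger child 19 at index 2, swap → [19, 3, -16, -3, -15, -18, -1, -14]
  -16 vs larger child -1 at index 6, swap → [19, 3, -1, -3, -15, -18, -16, -14]
extract-max → returns 19:
  remove root 19; move last element -14 to root → [-14, 3, -1, -3, -15, -18, -16]
  -14 vs larger child 3 at index 1, swap → [3, -14, -1, -3, -15, -18, -16]
  -14 vs larger child -3 at index 3, swap → [3, -3, -1, -14, -15, -18, -16]
extract-max → returns 3:
  remove root 3; move last element -16 to root → [-16, -3, -1, -14, -15, -18]
  -16 vs larger child -1 at index 2, swap → [-1, -3, -16, -14, -15, -18]
insert 10:
  append 10 at index 6 → [-1, -3, -16, -14, -15, -18, 10]
  10 > parent -16 at index 2, swap → [-1, -3, 10, -14, -15, -18, -16]
  10 > parent -1 at index 0, swap → [10, -3, -1, -14, -15, -18, -16]
insert 6:
  append 6 at index 7 → [10, -3, -1, -14, -15, -18, -16, 6]
  6 > parent -14 at index 3, swap → [10, -3, -1, 6, -15, -18, -16, -14]
  6 > parent -3 at index 1, swap → [10, 6, -1, -3, -15, -18, -16, -14]
insert -27:
  append -27 at index 8 → [10, 6, -1, -3, -15, -18, -16, -14, -27] (no swap needed)
insert 21:
  append 21 at index 9 → [10, 6, -1, -3, -15, -18, -16, -14, -27, 21]
  21 > parent -15 at index 4, swap → [10, 6, -1, -3, 21, -18, -16, -14, -27, -15]
  21 > parent 6 at index 1, swap → [10, 21, -1, -3, 6, -18, -16, -14, -27, -15]
  21 > parent 10 at index 0, swap → [21, 10, -1, -3, 6, -18, -16, -14, -27, -15]

[21, 10, -1, -3, 6, -18, -16, -14, -27, -15]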